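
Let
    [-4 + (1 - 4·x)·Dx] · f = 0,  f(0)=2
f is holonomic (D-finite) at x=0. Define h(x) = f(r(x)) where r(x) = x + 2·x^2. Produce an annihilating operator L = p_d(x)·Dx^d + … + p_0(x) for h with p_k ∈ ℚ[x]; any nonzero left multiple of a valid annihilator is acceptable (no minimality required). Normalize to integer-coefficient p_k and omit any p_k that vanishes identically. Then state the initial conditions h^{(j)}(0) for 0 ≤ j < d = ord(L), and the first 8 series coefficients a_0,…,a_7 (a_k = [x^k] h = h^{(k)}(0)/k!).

f: a_k = 2, 8, 32, 128, 512, 2048, 8192, 32768, …
Substitute x→r, Dx→(1/r')Dx; clear ⇒ L₀.
L = (4 + 16·x) + (-1 + 4·x + 8·x^2)·Dx  (order 1).
h: a_k = 2, 8, 48, 256, 1408, 7680, 41984, 229376, …
ICs: h(0) = 2.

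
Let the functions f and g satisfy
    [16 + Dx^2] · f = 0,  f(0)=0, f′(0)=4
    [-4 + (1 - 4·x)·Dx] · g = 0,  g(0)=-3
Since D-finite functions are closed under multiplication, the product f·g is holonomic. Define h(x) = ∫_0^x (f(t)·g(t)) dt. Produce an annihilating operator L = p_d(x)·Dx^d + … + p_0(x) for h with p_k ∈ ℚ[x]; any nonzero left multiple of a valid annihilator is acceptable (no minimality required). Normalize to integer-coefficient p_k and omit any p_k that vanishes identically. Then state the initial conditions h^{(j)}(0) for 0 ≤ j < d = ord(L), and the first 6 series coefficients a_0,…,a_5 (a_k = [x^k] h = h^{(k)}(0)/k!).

L = (-16 + 64·x)·Dx + 8·Dx^2 + (-1 + 4·x)·Dx^3  (order 3).
h: a_k = 0, 0, -6, -16, -40, -128, …
ICs: h(0) = 0, h′(0) = 0, h′′(0) = -12.

f: a_k = 0, 4, 0, -32/3, 0, 128/15, …
g: a_k = -3, -12, -48, -192, -768, -3072, …
Sym-product of L_f,L_g gives L₀ (≤ ord 2).
h=∫h₀ ⇒ L = L₀·Dx.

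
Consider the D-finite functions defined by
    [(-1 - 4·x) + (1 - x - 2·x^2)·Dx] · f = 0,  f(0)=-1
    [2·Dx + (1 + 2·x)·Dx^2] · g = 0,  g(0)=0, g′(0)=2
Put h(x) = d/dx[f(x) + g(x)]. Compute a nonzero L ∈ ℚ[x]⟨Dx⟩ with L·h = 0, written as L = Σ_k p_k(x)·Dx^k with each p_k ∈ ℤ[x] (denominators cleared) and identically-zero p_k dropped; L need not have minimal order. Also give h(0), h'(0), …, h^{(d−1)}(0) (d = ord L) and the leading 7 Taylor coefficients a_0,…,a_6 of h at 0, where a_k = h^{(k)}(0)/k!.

f: a_k = -1, -1, -3, -5, -11, -21, -43, …
g: a_k = 0, 2, -2, 8/3, -4, 32/5, -32/3, …
h₀=f+g: left-lcm gives L₀, ord ≤ 3.
h=h₀': d/dx-closure on L₀ ⇒ L.
L = (54 + 228·x + 432·x^2 + 288·x^3 + 192·x^4) + (11 + 124·x + 464·x^2 + 704·x^3 + 592·x^4 + 320·x^5)·Dx + (-4 - 19·x - 17·x^2 + 42·x^3 + 116·x^4 + 136·x^5 + 64·x^6)·Dx^2  (order 2).
h: a_k = 1, -10, -7, -60, -73, -322, -467, …
ICs: h(0) = 1, h′(0) = -10.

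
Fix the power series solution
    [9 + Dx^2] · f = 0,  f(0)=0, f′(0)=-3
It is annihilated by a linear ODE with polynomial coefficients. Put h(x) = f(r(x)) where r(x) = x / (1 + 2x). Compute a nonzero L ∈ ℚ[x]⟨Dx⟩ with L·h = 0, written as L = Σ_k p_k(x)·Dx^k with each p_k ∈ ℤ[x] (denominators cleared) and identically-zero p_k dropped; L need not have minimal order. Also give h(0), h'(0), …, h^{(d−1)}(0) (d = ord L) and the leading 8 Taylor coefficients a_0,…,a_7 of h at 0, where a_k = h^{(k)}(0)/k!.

L = 9 + (4 + 24·x + 48·x^2 + 32·x^3)·Dx + (1 + 8·x + 24·x^2 + 32·x^3 + 16·x^4)·Dx^2  (order 2).
h: a_k = 0, -3, 6, -15/2, -3, 2319/40, -975/4, 429483/560, …
ICs: h(0) = 0, h′(0) = -3.

f: a_k = 0, -3, 0, 9/2, 0, -81/40, 0, 243/560, …
Substitute x→r, Dx→(1/r')Dx; clear ⇒ L₀.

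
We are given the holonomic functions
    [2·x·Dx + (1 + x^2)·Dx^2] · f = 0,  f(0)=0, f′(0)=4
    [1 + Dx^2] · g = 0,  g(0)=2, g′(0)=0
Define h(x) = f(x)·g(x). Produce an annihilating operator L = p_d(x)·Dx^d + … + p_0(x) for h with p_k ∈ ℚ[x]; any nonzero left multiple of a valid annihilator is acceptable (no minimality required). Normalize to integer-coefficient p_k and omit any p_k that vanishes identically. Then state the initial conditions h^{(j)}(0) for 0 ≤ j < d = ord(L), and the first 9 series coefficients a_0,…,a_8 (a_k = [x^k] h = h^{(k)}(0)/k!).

L = (10 + 26·x^2 + 11·x^4 + 4·x^6 + x^8) + (12·x + 20·x^3 + 12·x^5 + 4·x^7)·Dx + (12 + 32·x^2 + 18·x^4 + 8·x^6 + 2·x^8)·Dx^2 + (12·x + 20·x^3 + 12·x^5 + 4·x^7)·Dx^3 + (2 + 6·x^2 + 7·x^4 + 4·x^6 + x^8)·Dx^4  (order 4).
h: a_k = 0, 8, 0, -20/3, 0, 49/15, 0, -1301/630, 0, …
ICs: h(0) = 0, h′(0) = 8, h′′(0) = 0, h′′′(0) = -40.

f: a_k = 0, 4, 0, -4/3, 0, 4/5, 0, -4/7, 0, …
g: a_k = 2, 0, -1, 0, 1/12, 0, -1/360, 0, 1/20160, …
Product ⇒ symmetric product L₀, ord ≤ 4.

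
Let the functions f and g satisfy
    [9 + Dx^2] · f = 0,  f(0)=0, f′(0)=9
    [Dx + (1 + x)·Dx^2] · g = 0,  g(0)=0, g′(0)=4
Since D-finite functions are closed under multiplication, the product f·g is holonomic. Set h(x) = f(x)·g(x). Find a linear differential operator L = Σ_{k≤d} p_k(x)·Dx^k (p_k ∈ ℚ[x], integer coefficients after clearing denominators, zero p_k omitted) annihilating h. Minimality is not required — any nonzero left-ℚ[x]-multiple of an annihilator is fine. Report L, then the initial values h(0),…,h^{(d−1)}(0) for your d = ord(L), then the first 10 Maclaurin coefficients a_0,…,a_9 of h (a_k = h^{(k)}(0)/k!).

L = (2493 + 10854·x + 17091·x^2 + 11664·x^3 + 2916·x^4) + (612 + 1908·x + 1944·x^2 + 648·x^3)·Dx + (592 + 2484·x + 3834·x^2 + 2592·x^3 + 648·x^4)·Dx^2 + (68 + 212·x + 216·x^2 + 72·x^3)·Dx^3 + (35 + 142·x + 215·x^2 + 144·x^3 + 36·x^4)·Dx^4  (order 4).
h: a_k = 0, 0, 36, -18, -42, 18, 27/2, -93/20, -387/140, 36/35, …
ICs: h(0) = 0, h′(0) = 0, h′′(0) = 72, h′′′(0) = -108.

f: a_k = 0, 9, 0, -27/2, 0, 243/40, 0, -729/560, 0, 729/4480, …
g: a_k = 0, 4, -2, 4/3, -1, 4/5, -2/3, 4/7, -1/2, 4/9, …
f·g: L₀ = L_f ⊗_s L_g, ord ≤ 2·2.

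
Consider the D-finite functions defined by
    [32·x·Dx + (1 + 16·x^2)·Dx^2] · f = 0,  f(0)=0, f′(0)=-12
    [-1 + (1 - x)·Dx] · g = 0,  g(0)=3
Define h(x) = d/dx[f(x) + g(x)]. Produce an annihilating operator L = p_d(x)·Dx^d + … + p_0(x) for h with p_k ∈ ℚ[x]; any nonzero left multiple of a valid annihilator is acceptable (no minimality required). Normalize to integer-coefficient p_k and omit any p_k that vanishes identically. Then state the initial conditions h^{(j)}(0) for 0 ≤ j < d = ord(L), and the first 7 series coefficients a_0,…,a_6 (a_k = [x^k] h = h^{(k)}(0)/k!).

L = (32 - 128·x - 1536·x^2) + (-19 + 32·x + 656·x^2 - 1536·x^3)·Dx + (1 + 15·x + 240·x^3 - 256·x^4)·Dx^2  (order 2).
h: a_k = -9, 6, 201, 12, -3057, 18, 49173, …
ICs: h(0) = -9, h′(0) = 6.

f: a_k = 0, -12, 0, 64, 0, -3072/5, 0, …
g: a_k = 3, 3, 3, 3, 3, 3, 3, …
f+g: L₀ = lclm(L_f,L_g), ord ≤ 2+1.
Derive L from L₀ (diff closure).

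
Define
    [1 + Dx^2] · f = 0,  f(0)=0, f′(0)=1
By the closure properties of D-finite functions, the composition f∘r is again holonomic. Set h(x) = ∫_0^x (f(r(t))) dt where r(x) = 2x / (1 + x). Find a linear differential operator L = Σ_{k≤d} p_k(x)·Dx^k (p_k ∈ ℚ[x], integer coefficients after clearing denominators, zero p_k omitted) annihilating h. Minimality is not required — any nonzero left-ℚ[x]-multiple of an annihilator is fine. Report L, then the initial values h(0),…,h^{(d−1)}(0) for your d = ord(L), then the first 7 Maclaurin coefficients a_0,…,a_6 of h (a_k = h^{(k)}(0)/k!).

L = 4·Dx + (2 + 6·x + 6·x^2 + 2·x^3)·Dx^2 + (1 + 4·x + 6·x^2 + 4·x^3 + x^4)·Dx^3  (order 3).
h: a_k = 0, 0, 1, -2/3, 1/6, 2/5, -43/45, …
ICs: h(0) = 0, h′(0) = 0, h′′(0) = 2.

f: a_k = 0, 1, 0, -1/6, 0, 1/120, 0, …
h₀=f(r): pull back L_f along r ⇒ L₀.
∫: right-multiply L₀ by Dx.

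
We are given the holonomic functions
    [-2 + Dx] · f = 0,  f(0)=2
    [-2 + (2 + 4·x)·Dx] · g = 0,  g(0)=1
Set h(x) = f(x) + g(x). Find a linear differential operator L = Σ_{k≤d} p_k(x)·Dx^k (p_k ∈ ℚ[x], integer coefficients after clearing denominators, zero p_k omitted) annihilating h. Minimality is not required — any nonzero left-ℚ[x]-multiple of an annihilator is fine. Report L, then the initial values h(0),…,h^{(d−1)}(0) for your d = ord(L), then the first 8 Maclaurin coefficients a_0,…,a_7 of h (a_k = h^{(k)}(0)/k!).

L = (6 + 8·x) + (-5 - 16·x - 16·x^2)·Dx + (1 + 6·x + 8·x^2)·Dx^2  (order 2).
h: a_k = 3, 5, 7/2, 19/6, 17/24, 169/120, -817/720, 10651/5040, …
ICs: h(0) = 3, h′(0) = 5.

f: a_k = 2, 4, 4, 8/3, 4/3, 8/15, 8/45, 16/315, …
g: a_k = 1, 1, -1/2, 1/2, -5/8, 7/8, -21/16, 33/16, …
Sum ⇒ L₀ = lclm(L_f,L_g) in ℚ(x)⟨Dx⟩.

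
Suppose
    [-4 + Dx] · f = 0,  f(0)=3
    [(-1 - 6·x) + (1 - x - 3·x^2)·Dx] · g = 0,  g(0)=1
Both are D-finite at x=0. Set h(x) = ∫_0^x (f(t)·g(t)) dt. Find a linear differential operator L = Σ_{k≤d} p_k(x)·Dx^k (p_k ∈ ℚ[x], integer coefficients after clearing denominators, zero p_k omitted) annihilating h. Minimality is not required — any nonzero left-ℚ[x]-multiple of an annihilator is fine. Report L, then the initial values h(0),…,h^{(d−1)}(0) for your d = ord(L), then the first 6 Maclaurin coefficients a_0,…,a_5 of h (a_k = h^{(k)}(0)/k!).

f: a_k = 3, 12, 24, 32, 32, 128/5, …
g: a_k = 1, 1, 4, 7, 19, 40, …
Product ⇒ symmetric product L₀, ord ≤ 1.
h=∫h₀ ⇒ L = L₀·Dx.
L = (5 + 2·x - 12·x^2)·Dx + (-1 + x + 3·x^2)·Dx^2  (order 2).
h: a_k = 0, 3, 15/2, 16, 125/4, 301/5, …
ICs: h(0) = 0, h′(0) = 3.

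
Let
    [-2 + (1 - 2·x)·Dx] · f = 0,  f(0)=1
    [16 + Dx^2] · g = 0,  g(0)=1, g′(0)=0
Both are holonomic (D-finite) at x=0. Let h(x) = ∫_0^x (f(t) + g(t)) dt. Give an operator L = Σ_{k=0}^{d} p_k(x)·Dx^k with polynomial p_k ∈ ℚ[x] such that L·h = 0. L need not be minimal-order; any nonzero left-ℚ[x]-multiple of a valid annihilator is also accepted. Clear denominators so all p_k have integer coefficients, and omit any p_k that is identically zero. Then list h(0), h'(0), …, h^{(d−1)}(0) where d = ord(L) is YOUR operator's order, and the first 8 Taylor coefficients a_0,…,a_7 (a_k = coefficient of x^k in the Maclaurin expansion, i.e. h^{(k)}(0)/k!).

f: a_k = 1, 2, 4, 8, 16, 32, 64, 128, …
g: a_k = 1, 0, -8, 0, 32/3, 0, -256/45, 0, …
h₀=f+g: left-lcm gives L₀, ord ≤ 3.
h=∫h₀ ⇒ L = L₀·Dx.
L = (160 - 256·x + 256·x^2)·Dx + (-48 + 224·x - 384·x^2 + 256·x^3)·Dx^2 + (10 - 16·x + 16·x^2)·Dx^3 + (-3 + 14·x - 24·x^2 + 16·x^3)·Dx^4  (order 4).
h: a_k = 0, 2, 1, -4/3, 2, 16/3, 16/3, 2624/315, …
ICs: h(0) = 0, h′(0) = 2, h′′(0) = 2, h′′′(0) = -8.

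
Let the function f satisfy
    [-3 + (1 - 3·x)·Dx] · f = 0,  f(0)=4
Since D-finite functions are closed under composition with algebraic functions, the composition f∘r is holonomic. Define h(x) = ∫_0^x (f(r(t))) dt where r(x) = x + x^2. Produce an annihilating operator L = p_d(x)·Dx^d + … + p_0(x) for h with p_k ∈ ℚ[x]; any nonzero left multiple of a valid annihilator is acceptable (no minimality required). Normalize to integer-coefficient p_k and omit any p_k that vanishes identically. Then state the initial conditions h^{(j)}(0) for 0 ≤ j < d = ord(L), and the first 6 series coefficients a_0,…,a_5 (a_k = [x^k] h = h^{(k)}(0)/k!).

f: a_k = 4, 12, 36, 108, 324, 972, …
Substitute x→r, Dx→(1/r')Dx; clear ⇒ L₀.
h=∫₀ˣh₀: take L = L₀·Dx.
L = (3 + 6·x)·Dx + (-1 + 3·x + 3·x^2)·Dx^2  (order 2).
h: a_k = 0, 4, 6, 16, 45, 684/5, …
ICs: h(0) = 0, h′(0) = 4.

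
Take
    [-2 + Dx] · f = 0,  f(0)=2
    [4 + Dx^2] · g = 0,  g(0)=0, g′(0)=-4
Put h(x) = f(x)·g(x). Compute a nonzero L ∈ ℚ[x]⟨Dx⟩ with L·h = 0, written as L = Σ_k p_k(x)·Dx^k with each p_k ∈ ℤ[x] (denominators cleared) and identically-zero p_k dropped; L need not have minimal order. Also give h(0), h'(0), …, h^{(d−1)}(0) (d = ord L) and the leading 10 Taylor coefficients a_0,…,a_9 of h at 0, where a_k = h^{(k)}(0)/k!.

L = 8 - 4·Dx + Dx^2  (order 2).
h: a_k = 0, -8, -16, -32/3, 0, 64/15, 128/45, 256/315, 0, -256/2835, …
ICs: h(0) = 0, h′(0) = -8.

f: a_k = 2, 4, 4, 8/3, 4/3, 8/15, 8/45, 16/315, 4/315, 8/2835, …
g: a_k = 0, -4, 0, 8/3, 0, -8/15, 0, 16/315, 0, -8/2835, …
Product ⇒ symmetric product L₀, ord ≤ 2.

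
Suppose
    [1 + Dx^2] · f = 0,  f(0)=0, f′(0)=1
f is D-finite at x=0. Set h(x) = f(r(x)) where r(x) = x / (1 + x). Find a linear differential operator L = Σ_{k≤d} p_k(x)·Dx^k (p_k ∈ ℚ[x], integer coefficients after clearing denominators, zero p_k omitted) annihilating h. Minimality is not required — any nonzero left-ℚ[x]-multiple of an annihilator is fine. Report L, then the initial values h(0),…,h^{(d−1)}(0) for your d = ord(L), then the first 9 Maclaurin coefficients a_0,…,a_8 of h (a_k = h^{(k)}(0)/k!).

L = 1 + (2 + 6·x + 6·x^2 + 2·x^3)·Dx + (1 + 4·x + 6·x^2 + 4·x^3 + x^4)·Dx^2  (order 2).
h: a_k = 0, 1, -1, 5/6, -1/2, 1/120, 5/8, -6931/5040, 1591/720, …
ICs: h(0) = 0, h′(0) = 1.

f: a_k = 0, 1, 0, -1/6, 0, 1/120, 0, -1/5040, 0, …
L₀ from L_f via x↦r, Dx↦r'^{-1}Dx.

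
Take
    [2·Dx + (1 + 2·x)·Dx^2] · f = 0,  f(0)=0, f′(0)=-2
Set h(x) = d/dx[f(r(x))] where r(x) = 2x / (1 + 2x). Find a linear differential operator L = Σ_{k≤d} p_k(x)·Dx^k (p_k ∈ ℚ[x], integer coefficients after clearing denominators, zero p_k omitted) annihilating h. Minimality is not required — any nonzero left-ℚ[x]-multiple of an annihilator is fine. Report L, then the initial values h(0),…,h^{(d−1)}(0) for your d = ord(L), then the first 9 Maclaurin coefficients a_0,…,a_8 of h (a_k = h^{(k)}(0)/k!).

f: a_k = 0, -2, 2, -8/3, 4, -32/5, 32/3, -128/7, 32, …
f∘r: x↦r, Dx↦Dx/r' in L_f ⇒ L₀.
h=h₀': d/dx-closure on L₀ ⇒ L.
L = (8 + 24·x) + (1 + 8·x + 12·x^2)·Dx  (order 1).
h: a_k = -4, 32, -208, 1280, -7744, 46592, -279808, 1679360, -10077184, …
ICs: h(0) = -4.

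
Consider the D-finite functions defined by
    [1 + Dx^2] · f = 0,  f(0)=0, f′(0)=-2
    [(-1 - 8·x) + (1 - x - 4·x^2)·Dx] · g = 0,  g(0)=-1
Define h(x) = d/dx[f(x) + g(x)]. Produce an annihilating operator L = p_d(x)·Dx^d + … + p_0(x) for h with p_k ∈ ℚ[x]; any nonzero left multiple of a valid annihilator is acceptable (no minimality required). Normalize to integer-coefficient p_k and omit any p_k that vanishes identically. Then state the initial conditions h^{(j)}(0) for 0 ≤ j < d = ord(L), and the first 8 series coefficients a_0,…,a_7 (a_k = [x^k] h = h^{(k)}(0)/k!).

L = (706 + 4324·x + 19178·x^2 + 15080·x^3 + 30400·x^4 + 1152·x^5 + 1536·x^6) + (-55 - 431·x + 153·x^2 + 1009·x^3 + 3620·x^4 + 5904·x^5 + 448·x^6 + 512·x^7)·Dx + (706 + 4324·x + 19178·x^2 + 15080·x^3 + 30400·x^4 + 1152·x^5 + 1536·x^6)·Dx^2 + (-55 - 431·x + 153·x^2 + 1009·x^3 + 3620·x^4 + 5904·x^5 + 448·x^6 + 512·x^7)·Dx^3  (order 3).
h: a_k = -3, -10, -26, -116, -3901/12, -1086, -1111319/360, -9320, …
ICs: h(0) = -3, h′(0) = -10, h′′(0) = -52.

f: a_k = 0, -2, 0, 1/3, 0, -1/60, 0, 1/2520, …
g: a_k = -1, -1, -5, -9, -29, -65, -181, -441, …
f+g: L₀ = lclm(L_f,L_g), ord ≤ 2+1.
Differentiate: ansatz ord ≤ ord L₀ ⇒ L.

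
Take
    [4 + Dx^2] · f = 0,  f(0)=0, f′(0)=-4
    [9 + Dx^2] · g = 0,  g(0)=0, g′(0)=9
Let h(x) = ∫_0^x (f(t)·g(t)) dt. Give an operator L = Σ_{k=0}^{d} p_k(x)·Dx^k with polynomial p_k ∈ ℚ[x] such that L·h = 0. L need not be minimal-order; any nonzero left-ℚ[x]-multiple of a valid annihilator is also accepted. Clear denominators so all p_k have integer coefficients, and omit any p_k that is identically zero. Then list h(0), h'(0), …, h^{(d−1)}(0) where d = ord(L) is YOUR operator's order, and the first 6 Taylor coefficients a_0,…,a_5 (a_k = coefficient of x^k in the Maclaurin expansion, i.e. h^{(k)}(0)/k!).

L = 25·Dx + 26·Dx^3 + Dx^5  (order 5).
h: a_k = 0, 0, 0, -12, 0, 78/5, …
ICs: h(0) = 0, h′(0) = 0, h′′(0) = 0, h′′′(0) = -72, h′′′′(0) = 0.

f: a_k = 0, -4, 0, 8/3, 0, -8/15, …
g: a_k = 0, 9, 0, -27/2, 0, 243/40, …
Product ⇒ symmetric product L₀, ord ≤ 4.
Integrate: L := L₀·Dx.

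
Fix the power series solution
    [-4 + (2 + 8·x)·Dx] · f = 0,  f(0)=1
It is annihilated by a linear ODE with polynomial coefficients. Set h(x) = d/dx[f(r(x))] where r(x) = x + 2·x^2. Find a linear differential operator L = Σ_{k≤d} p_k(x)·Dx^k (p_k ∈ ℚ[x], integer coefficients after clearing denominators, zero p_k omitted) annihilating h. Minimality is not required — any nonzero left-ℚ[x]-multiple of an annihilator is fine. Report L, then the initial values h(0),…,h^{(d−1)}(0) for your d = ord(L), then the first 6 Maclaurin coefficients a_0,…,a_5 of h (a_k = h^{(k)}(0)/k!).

L = 2 + (-1 - 8·x - 24·x^2 - 32·x^3)·Dx  (order 1).
h: a_k = 2, 4, -12, 24, -20, -72, …
ICs: h(0) = 2.

f: a_k = 1, 2, -2, 4, -10, 28, …
h₀=f(r): pull back L_f along r ⇒ L₀.
h=h₀': d/dx-closure on L₀ ⇒ L.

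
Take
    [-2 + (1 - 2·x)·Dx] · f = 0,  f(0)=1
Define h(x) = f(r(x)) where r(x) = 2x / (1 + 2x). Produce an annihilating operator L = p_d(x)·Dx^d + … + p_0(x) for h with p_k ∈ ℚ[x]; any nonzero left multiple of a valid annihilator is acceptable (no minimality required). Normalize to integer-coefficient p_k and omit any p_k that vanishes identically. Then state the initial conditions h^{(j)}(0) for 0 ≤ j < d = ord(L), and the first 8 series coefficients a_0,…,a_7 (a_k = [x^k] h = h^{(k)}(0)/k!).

f: a_k = 1, 2, 4, 8, 16, 32, 64, 128, …
h₀=f(r): pull back L_f along r ⇒ L₀.
L = 4 + (-1 + 4·x^2)·Dx  (order 1).
h: a_k = 1, 4, 8, 16, 32, 64, 128, 256, …
ICs: h(0) = 1.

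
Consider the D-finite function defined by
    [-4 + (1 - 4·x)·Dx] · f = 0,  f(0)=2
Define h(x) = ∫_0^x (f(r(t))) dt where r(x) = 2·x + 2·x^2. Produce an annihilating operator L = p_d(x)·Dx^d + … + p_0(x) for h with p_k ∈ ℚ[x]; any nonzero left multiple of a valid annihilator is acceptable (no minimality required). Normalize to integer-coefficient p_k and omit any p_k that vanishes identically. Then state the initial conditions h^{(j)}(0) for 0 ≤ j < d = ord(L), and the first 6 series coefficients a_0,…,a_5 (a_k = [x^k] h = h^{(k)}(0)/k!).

L = (8 + 16·x)·Dx + (-1 + 8·x + 8·x^2)·Dx^2  (order 2).
h: a_k = 0, 2, 8, 48, 320, 11392/5, …
ICs: h(0) = 0, h′(0) = 2.

f: a_k = 2, 8, 32, 128, 512, 2048, …
Substitute x→r, Dx→(1/r')Dx; clear ⇒ L₀.
h=∫₀ˣh₀: take L = L₀·Dx.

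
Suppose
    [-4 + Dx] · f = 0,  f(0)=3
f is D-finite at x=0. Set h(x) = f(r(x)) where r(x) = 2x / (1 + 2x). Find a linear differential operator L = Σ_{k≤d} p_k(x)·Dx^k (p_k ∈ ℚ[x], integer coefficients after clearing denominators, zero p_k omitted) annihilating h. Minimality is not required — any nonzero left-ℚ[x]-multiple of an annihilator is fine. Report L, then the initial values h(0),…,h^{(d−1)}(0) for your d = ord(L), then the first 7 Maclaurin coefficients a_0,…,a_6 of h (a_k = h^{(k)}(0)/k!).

L = -8 + (1 + 4·x + 4·x^2)·Dx  (order 1).
h: a_k = 3, 24, 48, -32, -64, 896/5, -2816/15, …
ICs: h(0) = 3.

f: a_k = 3, 12, 24, 32, 32, 128/5, 256/15, …
Substitute x→r, Dx→(1/r')Dx; clear ⇒ L₀.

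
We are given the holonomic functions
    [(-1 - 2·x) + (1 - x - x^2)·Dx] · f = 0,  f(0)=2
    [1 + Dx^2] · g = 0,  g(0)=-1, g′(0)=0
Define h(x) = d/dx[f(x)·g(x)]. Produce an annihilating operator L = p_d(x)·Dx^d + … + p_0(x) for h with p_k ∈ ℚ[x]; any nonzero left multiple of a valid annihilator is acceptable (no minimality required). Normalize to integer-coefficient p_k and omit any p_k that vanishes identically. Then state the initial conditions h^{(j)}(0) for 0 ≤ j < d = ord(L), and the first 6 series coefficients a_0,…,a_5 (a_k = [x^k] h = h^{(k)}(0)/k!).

L = (3 - 2·x - x^2 + 2·x^3 + x^4) + (4 + 10·x + 6·x^2 + 4·x^3)·Dx + (-1 + x^2 + 2·x^3 + x^4)·Dx^2  (order 2).
h: a_k = -2, -6, -15, -97/3, -785/12, -7619/60, …
ICs: h(0) = -2, h′(0) = -6.

f: a_k = 2, 2, 4, 6, 10, 16, …
g: a_k = -1, 0, 1/2, 0, -1/24, 0, …
Product ⇒ symmetric product L₀, ord ≤ 2.
Differentiate: ansatz ord ≤ ord L₀ ⇒ L.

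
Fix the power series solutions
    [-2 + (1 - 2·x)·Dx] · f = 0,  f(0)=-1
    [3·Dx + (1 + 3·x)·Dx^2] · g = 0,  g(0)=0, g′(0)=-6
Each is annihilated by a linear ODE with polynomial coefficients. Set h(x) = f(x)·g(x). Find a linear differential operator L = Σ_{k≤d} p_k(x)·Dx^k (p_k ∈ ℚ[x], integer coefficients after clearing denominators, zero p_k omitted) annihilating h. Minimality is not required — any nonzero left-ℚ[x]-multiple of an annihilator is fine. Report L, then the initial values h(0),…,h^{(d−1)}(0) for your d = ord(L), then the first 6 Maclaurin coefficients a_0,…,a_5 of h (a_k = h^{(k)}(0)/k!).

f: a_k = -1, -2, -4, -8, -16, -32, …
g: a_k = 0, -6, 9, -18, 81/2, -486/5, …
Sym-product of L_f,L_g gives L₀ (≤ ord 2).
L = 6 + (1 + 18·x)·Dx + (-1 - x + 6·x^2)·Dx^2  (order 2).
h: a_k = 0, 6, 3, 24, 15/2, 561/5, …
ICs: h(0) = 0, h′(0) = 6.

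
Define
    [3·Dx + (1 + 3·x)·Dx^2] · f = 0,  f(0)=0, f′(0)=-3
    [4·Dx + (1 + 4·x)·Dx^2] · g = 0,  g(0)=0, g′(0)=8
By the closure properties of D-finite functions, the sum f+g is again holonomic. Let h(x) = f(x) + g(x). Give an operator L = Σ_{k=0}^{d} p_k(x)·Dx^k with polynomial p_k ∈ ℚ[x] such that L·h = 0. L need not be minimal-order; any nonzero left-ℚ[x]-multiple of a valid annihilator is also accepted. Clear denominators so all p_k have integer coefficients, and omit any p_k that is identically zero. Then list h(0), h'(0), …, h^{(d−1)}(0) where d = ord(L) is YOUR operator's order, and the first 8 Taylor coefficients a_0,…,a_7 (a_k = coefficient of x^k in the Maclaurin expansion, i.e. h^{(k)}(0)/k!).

f: a_k = 0, -3, 9/2, -9, 81/4, -243/5, 243/2, -2187/7, …
g: a_k = 0, 8, -16, 128/3, -128, 2048/5, -4096/3, 32768/7, …
L₀ := lclm(L_f,L_g); ord L₀ ≤ 2+2.
L = 24·Dx + (14 + 48·x)·Dx^2 + (1 + 7·x + 12·x^2)·Dx^3  (order 3).
h: a_k = 0, 5, -23/2, 101/3, -431/4, 361, -7463/6, 30581/7, …
ICs: h(0) = 0, h′(0) = 5, h′′(0) = -23.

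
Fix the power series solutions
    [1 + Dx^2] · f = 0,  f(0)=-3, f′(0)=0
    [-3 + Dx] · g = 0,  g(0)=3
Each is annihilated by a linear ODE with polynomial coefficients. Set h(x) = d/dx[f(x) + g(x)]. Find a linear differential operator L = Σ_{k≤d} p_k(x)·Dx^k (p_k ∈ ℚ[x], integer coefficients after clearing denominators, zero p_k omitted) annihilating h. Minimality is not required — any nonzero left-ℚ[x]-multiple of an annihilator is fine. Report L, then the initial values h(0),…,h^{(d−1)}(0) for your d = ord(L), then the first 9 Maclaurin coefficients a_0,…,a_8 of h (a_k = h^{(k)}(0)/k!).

L = 3 - Dx + 3·Dx^2 - Dx^3  (order 3).
h: a_k = 9, 30, 81/2, 40, 243/8, 73/4, 729/80, 82/21, 6561/4480, …
ICs: h(0) = 9, h′(0) = 30, h′′(0) = 81.

f: a_k = -3, 0, 3/2, 0, -1/8, 0, 1/240, 0, -1/13440, …
g: a_k = 3, 9, 27/2, 27/2, 81/8, 243/40, 243/80, 729/560, 2187/4480, …
Weyl lclm of L_f,L_g ⇒ L₀ (ord ≤ 3).
Derive L from L₀ (diff closure).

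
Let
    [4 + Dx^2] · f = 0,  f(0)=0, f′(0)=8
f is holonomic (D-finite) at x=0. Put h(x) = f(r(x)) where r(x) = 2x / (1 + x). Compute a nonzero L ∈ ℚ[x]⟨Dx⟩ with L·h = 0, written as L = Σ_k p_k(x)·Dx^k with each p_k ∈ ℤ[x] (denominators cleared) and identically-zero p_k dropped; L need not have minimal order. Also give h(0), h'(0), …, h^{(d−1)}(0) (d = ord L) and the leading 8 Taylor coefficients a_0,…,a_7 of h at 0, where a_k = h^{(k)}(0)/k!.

L = 16 + (2 + 6·x + 6·x^2 + 2·x^3)·Dx + (1 + 4·x + 6·x^2 + 4·x^3 + x^4)·Dx^2  (order 2).
h: a_k = 0, 16, -16, -80/3, 112, -3088/15, 240, -39376/315, …
ICs: h(0) = 0, h′(0) = 16.

f: a_k = 0, 8, 0, -16/3, 0, 16/15, 0, -32/315, …
Substitute x→r, Dx→(1/r')Dx; clear ⇒ L₀.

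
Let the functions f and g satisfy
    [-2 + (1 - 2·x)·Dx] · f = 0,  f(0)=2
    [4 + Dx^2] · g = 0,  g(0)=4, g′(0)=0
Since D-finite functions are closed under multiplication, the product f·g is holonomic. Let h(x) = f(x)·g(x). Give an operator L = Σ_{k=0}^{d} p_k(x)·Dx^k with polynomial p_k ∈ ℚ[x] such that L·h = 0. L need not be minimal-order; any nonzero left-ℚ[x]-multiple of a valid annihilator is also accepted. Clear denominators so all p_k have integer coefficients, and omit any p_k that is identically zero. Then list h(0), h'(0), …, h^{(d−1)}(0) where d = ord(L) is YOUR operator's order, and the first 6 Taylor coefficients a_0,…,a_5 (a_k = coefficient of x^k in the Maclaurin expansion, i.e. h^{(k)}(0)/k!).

f: a_k = 2, 4, 8, 16, 32, 64, …
g: a_k = 4, 0, -8, 0, 8/3, 0, …
f·g: L₀ = L_f ⊗_s L_g, ord ≤ 1·2.
L = (-4 + 8·x) + 4·Dx + (-1 + 2·x)·Dx^2  (order 2).
h: a_k = 8, 16, 16, 32, 208/3, 416/3, …
ICs: h(0) = 8, h′(0) = 16.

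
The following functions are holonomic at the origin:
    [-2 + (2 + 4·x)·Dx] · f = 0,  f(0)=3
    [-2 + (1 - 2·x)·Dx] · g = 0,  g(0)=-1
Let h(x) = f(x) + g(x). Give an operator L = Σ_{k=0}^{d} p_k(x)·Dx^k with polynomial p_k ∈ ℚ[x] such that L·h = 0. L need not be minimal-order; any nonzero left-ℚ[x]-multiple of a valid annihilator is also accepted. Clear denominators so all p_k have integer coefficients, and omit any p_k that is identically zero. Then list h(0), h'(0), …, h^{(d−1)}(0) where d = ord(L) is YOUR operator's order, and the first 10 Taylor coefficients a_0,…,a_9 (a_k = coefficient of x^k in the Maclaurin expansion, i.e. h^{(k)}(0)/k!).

f: a_k = 3, 3, -3/2, 3/2, -15/8, 21/8, -63/16, 99/16, -1287/128, 2145/128, …
g: a_k = -1, -2, -4, -8, -16, -32, -64, -128, -256, -512, …
Sum ⇒ L₀ = lclm(L_f,L_g) in ℚ(x)⟨Dx⟩.
L = (10 + 12·x) + (-9 - 28·x - 36·x^2)·Dx + (1 + 6·x - 4·x^2 - 24·x^3)·Dx^2  (order 2).
h: a_k = 2, 1, -11/2, -13/2, -143/8, -235/8, -1087/16, -1949/16, -34055/128, -63391/128, …
ICs: h(0) = 2, h′(0) = 1.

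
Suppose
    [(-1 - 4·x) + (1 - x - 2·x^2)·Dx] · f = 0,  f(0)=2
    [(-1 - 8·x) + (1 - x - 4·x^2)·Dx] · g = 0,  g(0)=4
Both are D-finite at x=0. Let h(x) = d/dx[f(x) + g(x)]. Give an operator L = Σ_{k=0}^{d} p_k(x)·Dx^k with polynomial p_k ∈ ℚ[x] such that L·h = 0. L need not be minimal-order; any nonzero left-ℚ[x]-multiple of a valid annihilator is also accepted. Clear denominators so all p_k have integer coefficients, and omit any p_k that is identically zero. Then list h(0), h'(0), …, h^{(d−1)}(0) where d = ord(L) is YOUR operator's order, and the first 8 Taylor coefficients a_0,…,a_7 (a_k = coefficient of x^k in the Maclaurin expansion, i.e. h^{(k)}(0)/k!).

f: a_k = 2, 2, 6, 10, 22, 42, 86, 170, …
g: a_k = 4, 4, 20, 36, 116, 260, 724, 1764, …
Sum ⇒ L₀ = lclm(L_f,L_g) in ℚ(x)⟨Dx⟩.
h₀' ⇒ L via d/dx closure of L₀.
L = (-6 - 336·x - 480·x^2 - 1824·x^3 - 3864·x^4 - 6528·x^5 + 2304·x^6) + (6 + 66·x + 156·x^2 + 168·x^3 + 162·x^4 - 3768·x^5 - 3456·x^6 + 1536·x^7)·Dx + (-1 + 2·x - 13·x^2 - 28·x^3 + 222·x^4 + 134·x^5 - 612·x^6 - 320·x^7 + 192·x^8)·Dx^2  (order 2).
h: a_k = 6, 52, 138, 552, 1510, 4860, 13538, 40016, …
ICs: h(0) = 6, h′(0) = 52.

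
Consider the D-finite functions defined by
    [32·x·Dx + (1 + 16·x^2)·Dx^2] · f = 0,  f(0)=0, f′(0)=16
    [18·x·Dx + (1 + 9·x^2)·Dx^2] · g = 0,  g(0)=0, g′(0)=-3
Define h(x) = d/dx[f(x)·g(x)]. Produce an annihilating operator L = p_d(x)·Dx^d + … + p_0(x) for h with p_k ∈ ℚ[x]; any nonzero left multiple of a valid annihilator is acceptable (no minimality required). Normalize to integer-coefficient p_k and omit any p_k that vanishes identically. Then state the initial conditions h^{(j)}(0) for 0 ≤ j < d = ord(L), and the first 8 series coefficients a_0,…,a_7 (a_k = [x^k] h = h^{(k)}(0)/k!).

L = (-3456·x - 144000·x^3 - 1327104·x^5 + 4147200·x^7 + 71663616·x^9) + (-100 - 11532·x^2 - 259200·x^4 - 1161216·x^6 + 14515200·x^8 + 107495424·x^10)·Dx + (-200·x - 7880·x^3 - 86400·x^5 + 194112·x^7 + 8294400·x^9 + 35831808·x^11)·Dx^2 + (-1 - 50·x^2 - 769·x^4 + 110736·x^8 + 1036800·x^10 + 2985984·x^12)·Dx^3  (order 3).
h: a_k = 0, -96, 0, 1600, 0, -120096/5, 0, 2497920/7, …
ICs: h(0) = 0, h′(0) = -96, h′′(0) = 0.

f: a_k = 0, 16, 0, -256/3, 0, 4096/5, 0, -65536/7, …
g: a_k = 0, -3, 0, 9, 0, -243/5, 0, 2187/7, …
h₀=f·g: eliminate ⇒ L₀, order ≤ 2·2.
h₀' ⇒ L via d/dx closure of L₀.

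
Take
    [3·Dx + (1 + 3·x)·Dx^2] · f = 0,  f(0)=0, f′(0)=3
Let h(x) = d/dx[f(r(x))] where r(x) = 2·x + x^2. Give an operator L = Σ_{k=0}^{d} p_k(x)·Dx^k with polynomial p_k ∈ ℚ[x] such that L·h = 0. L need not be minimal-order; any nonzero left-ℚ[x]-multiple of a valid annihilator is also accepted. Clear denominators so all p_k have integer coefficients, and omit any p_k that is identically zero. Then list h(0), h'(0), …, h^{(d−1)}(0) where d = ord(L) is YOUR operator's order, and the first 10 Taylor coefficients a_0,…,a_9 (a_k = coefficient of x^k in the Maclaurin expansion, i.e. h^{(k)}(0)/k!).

f: a_k = 0, 3, -9/2, 9, -81/4, 243/5, -243/2, 2187/7, -6561/8, 2187, …
Change of var in L_f (x↦r) gives L₀.
h₀' ⇒ L via d/dx closure of L₀.
L = (5 + 6·x + 3·x^2) + (1 + 7·x + 9·x^2 + 3·x^3)·Dx  (order 1).
h: a_k = 6, -30, 162, -882, 4806, -26190, 142722, -777762, 4238406, -23097150, …
ICs: h(0) = 6.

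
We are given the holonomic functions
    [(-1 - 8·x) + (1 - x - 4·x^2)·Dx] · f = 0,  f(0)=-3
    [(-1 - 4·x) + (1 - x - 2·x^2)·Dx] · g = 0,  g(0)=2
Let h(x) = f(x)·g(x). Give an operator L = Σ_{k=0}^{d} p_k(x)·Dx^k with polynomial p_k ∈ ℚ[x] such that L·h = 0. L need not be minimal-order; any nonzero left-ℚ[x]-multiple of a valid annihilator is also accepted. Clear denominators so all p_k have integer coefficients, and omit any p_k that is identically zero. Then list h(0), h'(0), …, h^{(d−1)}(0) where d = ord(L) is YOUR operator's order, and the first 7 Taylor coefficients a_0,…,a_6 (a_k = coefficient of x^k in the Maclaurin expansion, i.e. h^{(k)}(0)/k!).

L = (-2 - 10·x + 18·x^2 + 32·x^3) + (1 - 2·x - 5·x^2 + 6·x^3 + 8·x^4)·Dx  (order 1).
h: a_k = -6, -12, -54, -132, -414, -1068, -2982, …
ICs: h(0) = -6.

f: a_k = -3, -3, -15, -27, -87, -195, -543, …
g: a_k = 2, 2, 6, 10, 22, 42, 86, …
L₀ := L_f ⊗_s L_g (sym. prod.), ord ≤ 1.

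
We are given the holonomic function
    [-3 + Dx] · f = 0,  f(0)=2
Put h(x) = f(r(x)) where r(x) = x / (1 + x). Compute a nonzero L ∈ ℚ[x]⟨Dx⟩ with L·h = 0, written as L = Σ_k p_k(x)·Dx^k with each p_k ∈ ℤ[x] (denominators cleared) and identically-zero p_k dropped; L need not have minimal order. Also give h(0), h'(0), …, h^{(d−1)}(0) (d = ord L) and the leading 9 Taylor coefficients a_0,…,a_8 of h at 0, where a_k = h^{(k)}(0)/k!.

L = -3 + (1 + 2·x + x^2)·Dx  (order 1).
h: a_k = 2, 6, 3, -3, 3/4, 21/20, -69/40, 411/280, -1623/2240, …
ICs: h(0) = 2.

f: a_k = 2, 6, 9, 9, 27/4, 81/20, 81/40, 243/280, 729/2240, …
h₀=f(r): pull back L_f along r ⇒ L₀.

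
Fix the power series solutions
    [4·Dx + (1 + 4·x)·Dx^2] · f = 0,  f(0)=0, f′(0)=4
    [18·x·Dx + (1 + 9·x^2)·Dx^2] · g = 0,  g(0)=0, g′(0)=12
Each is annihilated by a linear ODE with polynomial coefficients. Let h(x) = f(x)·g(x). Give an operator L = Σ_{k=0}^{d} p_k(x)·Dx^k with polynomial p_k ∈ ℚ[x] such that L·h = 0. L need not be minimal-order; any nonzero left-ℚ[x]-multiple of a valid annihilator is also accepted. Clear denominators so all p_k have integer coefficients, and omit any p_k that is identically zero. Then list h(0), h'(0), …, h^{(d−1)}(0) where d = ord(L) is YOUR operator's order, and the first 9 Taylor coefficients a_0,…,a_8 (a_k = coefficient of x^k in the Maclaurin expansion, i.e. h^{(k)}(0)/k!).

f: a_k = 0, 4, -8, 64/3, -64, 1024/5, -2048/3, 16384/7, -8192, …
g: a_k = 0, 12, 0, -36, 0, 972/5, 0, -8748/7, 0, …
L₀ := L_f ⊗_s L_g (sym. prod.), ord ≤ 4.
L = (2448 + 17280·x + 76464·x^2 + 518400·x^3 + 1399680·x^4 + 2426112·x^5 + 1679616·x^7)·Dx + (452 + 10800·x + 98028·x^2 + 491184·x^3 + 1840320·x^4 + 4339008·x^5 + 6531840·x^6 + 1259712·x^7 + 5878656·x^8)·Dx^2 + (136 + 1912·x + 18576·x^2 + 103608·x^3 + 389448·x^4 + 1100304·x^5 + 2239488·x^6 + 3277584·x^7 + 1259712·x^8 + 3359232·x^9)·Dx^3 + (13 + 176·x + 1234·x^2 + 6048·x^3 + 22833·x^4 + 68688·x^5 + 154224·x^6 + 279936·x^7 + 399492·x^8 + 209952·x^9 + 419904·x^10)·Dx^4  (order 4).
h: a_k = 0, 0, 48, -96, 112, -480, 12336/5, -37216/5, 99312/5, …
ICs: h(0) = 0, h′(0) = 0, h′′(0) = 96, h′′′(0) = -576.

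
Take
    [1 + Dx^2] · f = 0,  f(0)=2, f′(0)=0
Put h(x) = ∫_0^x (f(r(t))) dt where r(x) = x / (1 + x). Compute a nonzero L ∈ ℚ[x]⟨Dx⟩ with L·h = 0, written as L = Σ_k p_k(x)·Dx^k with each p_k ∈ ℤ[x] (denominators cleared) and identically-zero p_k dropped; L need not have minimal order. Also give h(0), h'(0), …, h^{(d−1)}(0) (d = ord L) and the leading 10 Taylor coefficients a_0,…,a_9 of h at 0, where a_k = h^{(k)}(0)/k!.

f: a_k = 2, 0, -1, 0, 1/12, 0, -1/360, 0, 1/20160, 0, …
f∘r: x↦r, Dx↦Dx/r' in L_f ⇒ L₀.
∫: right-multiply L₀ by Dx.
L = Dx + (2 + 6·x + 6·x^2 + 2·x^3)·Dx^2 + (1 + 4·x + 6·x^2 + 4·x^3 + x^4)·Dx^3  (order 3).
h: a_k = 0, 2, 0, -1/3, 1/2, -7/12, 11/18, -1501/2520, 87/160, -16699/36288, …
ICs: h(0) = 0, h′(0) = 2, h′′(0) = 0.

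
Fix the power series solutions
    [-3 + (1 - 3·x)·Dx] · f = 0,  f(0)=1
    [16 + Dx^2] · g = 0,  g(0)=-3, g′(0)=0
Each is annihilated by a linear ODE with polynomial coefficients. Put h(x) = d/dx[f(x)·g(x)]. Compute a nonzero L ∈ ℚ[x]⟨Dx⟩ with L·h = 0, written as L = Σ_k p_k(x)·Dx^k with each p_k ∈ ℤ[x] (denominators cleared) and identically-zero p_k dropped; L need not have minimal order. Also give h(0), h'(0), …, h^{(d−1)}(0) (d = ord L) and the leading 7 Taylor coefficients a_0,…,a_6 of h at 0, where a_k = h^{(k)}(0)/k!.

L = (-2 - 96·x + 144·x^2) + (-6 + 18·x)·Dx + (1 - 6·x + 9·x^2)·Dx^2  (order 2).
h: a_k = -9, -6, -27, -236, -885, -15418/5, -53963/5, …
ICs: h(0) = -9, h′(0) = -6.

f: a_k = 1, 3, 9, 27, 81, 243, 729, …
g: a_k = -3, 0, 24, 0, -32, 0, 256/15, …
L₀ := L_f ⊗_s L_g (sym. prod.), ord ≤ 2.
Differentiate: ansatz ord ≤ ord L₀ ⇒ L.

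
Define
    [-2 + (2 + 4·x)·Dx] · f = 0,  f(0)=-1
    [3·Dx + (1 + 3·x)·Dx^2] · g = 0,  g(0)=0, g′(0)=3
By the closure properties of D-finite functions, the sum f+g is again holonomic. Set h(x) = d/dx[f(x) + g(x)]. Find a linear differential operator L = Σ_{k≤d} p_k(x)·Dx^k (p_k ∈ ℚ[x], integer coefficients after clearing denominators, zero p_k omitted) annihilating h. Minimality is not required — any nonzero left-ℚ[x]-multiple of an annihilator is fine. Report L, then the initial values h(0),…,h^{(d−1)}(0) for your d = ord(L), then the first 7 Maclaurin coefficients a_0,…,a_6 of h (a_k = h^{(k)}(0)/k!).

f: a_k = -1, -1, 1/2, -1/2, 5/8, -7/8, 21/16, …
g: a_k = 0, 3, -9/2, 9, -81/4, 243/5, -243/2, …
Weyl lclm of L_f,L_g ⇒ L₀ (ord ≤ 3).
Derive L from L₀ (diff closure).
L = (9 + 9·x) + (15 + 54·x + 45·x^2)·Dx + (2 + 13·x + 27·x^2 + 18·x^3)·Dx^2  (order 2).
h: a_k = 2, -8, 51/2, -157/2, 1909/8, -5769/8, 34761/16, …
ICs: h(0) = 2, h′(0) = -8.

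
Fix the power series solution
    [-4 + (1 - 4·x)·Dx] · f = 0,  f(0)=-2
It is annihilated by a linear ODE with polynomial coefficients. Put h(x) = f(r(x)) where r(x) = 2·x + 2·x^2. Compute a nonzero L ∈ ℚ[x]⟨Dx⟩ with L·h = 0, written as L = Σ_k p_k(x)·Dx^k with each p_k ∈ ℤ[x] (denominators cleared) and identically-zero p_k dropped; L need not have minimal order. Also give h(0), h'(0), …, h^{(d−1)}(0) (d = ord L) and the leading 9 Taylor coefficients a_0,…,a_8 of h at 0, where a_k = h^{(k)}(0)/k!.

f: a_k = -2, -8, -32, -128, -512, -2048, -8192, -32768, -131072, …
Substitute x→r, Dx→(1/r')Dx; clear ⇒ L₀.
L = (8 + 16·x) + (-1 + 8·x + 8·x^2)·Dx  (order 1).
h: a_k = -2, -16, -144, -1280, -11392, -101376, -902144, -8028160, -71442432, …
ICs: h(0) = -2.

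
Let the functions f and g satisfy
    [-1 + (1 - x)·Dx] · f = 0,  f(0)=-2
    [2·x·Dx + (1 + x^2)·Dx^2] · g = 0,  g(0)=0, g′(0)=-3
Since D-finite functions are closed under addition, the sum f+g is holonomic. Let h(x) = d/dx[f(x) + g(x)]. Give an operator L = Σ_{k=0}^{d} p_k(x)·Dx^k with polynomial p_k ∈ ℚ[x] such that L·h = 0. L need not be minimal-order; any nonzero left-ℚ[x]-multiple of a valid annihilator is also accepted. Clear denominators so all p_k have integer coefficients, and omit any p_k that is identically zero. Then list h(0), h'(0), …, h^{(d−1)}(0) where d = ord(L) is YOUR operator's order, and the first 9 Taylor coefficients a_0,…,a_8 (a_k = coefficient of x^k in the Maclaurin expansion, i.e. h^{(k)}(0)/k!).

f: a_k = -2, -2, -2, -2, -2, -2, -2, -2, -2, …
g: a_k = 0, -3, 0, 1, 0, -3/5, 0, 3/7, 0, …
L₀ := lclm(L_f,L_g); ord L₀ ≤ 1+2.
Derive L from L₀ (diff closure).
L = (-2 + 8·x + 6·x^2) + (4 - 2·x + 4·x^2 + 6·x^3)·Dx + (-1 + x^4)·Dx^2  (order 2).
h: a_k = -5, -4, -3, -8, -13, -12, -11, -16, -21, …
ICs: h(0) = -5, h′(0) = -4.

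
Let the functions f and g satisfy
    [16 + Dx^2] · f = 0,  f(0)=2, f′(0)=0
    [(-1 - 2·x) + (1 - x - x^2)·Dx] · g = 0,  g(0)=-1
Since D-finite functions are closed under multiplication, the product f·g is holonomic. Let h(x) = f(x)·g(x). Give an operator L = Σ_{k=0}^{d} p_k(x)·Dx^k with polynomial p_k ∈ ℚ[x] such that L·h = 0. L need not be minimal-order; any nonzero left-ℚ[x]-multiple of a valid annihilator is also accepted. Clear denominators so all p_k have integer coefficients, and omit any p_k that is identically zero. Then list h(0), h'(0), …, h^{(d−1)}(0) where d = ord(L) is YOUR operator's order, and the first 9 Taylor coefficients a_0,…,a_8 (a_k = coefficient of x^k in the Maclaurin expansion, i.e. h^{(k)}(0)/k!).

f: a_k = 2, 0, -16, 0, 64/3, 0, -512/45, 0, 1024/315, …
g: a_k = -1, -1, -2, -3, -5, -8, -13, -21, -34, …
h₀=f·g: eliminate ⇒ L₀, order ≤ 2·1.
L = (-14 + 16·x + 16·x^2) + (2 + 4·x)·Dx + (-1 + x + x^2)·Dx^2  (order 2).
h: a_k = -2, -2, 12, 10, 2/3, 32/3, 1022/45, 1502/45, 5548/105, …
ICs: h(0) = -2, h′(0) = -2.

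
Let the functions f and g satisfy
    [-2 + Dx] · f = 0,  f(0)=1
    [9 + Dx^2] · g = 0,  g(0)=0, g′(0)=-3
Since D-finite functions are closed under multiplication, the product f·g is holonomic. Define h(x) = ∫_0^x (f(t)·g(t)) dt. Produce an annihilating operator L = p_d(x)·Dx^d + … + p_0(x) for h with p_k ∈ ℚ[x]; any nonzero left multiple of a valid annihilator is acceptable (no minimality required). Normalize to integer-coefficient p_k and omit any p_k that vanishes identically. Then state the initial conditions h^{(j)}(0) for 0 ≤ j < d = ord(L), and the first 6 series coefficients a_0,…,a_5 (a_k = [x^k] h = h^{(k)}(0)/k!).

L = 13·Dx - 4·Dx^2 + Dx^3  (order 3).
h: a_k = 0, 0, -3/2, -2, -3/8, 1, …
ICs: h(0) = 0, h′(0) = 0, h′′(0) = -3.

f: a_k = 1, 2, 2, 4/3, 2/3, 4/15, …
g: a_k = 0, -3, 0, 9/2, 0, -81/40, …
f·g: L₀ = L_f ⊗_s L_g, ord ≤ 1·2.
h=∫₀ˣh₀: take L = L₀·Dx.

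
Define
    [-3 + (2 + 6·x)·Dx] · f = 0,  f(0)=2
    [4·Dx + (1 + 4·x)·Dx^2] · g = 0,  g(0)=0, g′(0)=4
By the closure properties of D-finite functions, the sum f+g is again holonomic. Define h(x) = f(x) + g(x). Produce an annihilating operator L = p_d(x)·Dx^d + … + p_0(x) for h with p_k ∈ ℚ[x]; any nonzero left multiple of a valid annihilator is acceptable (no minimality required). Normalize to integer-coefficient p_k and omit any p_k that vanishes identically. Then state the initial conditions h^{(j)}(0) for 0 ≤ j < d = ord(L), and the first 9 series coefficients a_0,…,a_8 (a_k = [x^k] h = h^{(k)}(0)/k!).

L = (84 + 144·x)·Dx + (101 + 552·x + 720·x^2)·Dx^2 + (10 + 94·x + 288·x^2 + 288·x^3)·Dx^3  (order 3).
h: a_k = 2, 7, -41/4, 593/24, -4501/64, 139577/640, -1094503/1536, 17282413/7168, -137032397/16384, …
ICs: h(0) = 2, h′(0) = 7, h′′(0) = -41/2.

f: a_k = 2, 3, -9/4, 27/8, -405/64, 1701/128, -15309/512, 72171/1024, -2814669/16384, …
g: a_k = 0, 4, -8, 64/3, -64, 1024/5, -2048/3, 16384/7, -8192, …
Sum ⇒ L₀ = lclm(L_f,L_g) in ℚ(x)⟨Dx⟩.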